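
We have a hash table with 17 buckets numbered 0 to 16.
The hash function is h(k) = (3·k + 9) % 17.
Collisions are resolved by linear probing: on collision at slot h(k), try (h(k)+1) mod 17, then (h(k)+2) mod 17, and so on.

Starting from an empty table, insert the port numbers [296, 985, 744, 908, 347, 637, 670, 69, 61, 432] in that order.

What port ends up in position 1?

670

Insert 296: h=13, slot 13 empty => index 13.
Insert 985: h=6, slot 6 empty => index 6.
Insert 744: h=14, slot 14 empty => index 14.
Insert 908: h=13, slots 13,14 occupied => index 15.
Insert 347: h=13, slots 13,14,15 occupied => index 16.
Insert 637: h=16, slot 16 occupied => index 0.
Insert 670: h=13, slots 13,14,15,16,0 occupied => index 1.
Insert 69: h=12, slot 12 empty => index 12.
Insert 61: h=5, slot 5 empty => index 5.
Insert 432: h=13, slots 13,14,15,16,0,1 occupied => index 2.
Table: [637, 670, 432, _, _, 61, 985, _, _, _, _, _, 69, 296, 744, 908, 347]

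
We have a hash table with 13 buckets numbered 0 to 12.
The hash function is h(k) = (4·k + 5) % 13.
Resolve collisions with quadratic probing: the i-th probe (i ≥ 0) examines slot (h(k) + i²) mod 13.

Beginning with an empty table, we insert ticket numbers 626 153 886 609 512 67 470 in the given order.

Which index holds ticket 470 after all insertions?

Insert 626: h=0, slot 0 empty -> index 0.
Insert 153: h=6, slot 6 empty -> index 6.
Insert 886: h=0, slot 0 occupied -> index 1.
Insert 609: h=10, slot 10 empty -> index 10.
Insert 512: h=12, slot 12 empty -> index 12.
Insert 67: h=0, slots 0,1 occupied -> index 4.
Insert 470: h=0, slots 0,1,4 occupied -> index 9.
Table: [626, 886, —, —, 67, —, 153, —, —, 470, 609, —, 512]

9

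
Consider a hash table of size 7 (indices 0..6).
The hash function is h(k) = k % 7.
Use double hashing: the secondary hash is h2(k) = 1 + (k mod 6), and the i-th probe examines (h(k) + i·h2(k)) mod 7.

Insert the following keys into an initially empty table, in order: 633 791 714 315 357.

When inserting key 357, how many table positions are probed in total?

Insert 633: h=3, slot 3 empty => index 3.
Insert 791: h=0, slot 0 empty => index 0.
Insert 714: h=0, h2=1, slot 0 occupied => index 1.
Insert 315: h=0, h2=4, slot 0 occupied => index 4.
Insert 357: h=0, h2=4, slots 0,4,1 occupied => index 5.
Table: [791, 714, ., 633, 315, 357, .]

4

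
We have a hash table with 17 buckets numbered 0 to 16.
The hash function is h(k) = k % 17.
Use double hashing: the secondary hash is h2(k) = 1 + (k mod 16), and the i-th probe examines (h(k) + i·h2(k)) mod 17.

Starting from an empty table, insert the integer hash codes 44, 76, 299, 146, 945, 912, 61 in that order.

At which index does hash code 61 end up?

44: h=10 -> slot 10
76: h=8 -> slot 8
299: h=10, h2=12, probe 10,5 -> slot 5
146: h=10, h2=3, probe 10,13 -> slot 13
945: h=10, h2=2, probe 10,12 -> slot 12
912: h=11 -> slot 11
61: h=10, h2=14, probe 10,7 -> slot 7
Table: [_, _, _, _, _, 299, _, 61, 76, _, 44, 912, 945, 146, _, _, _]

7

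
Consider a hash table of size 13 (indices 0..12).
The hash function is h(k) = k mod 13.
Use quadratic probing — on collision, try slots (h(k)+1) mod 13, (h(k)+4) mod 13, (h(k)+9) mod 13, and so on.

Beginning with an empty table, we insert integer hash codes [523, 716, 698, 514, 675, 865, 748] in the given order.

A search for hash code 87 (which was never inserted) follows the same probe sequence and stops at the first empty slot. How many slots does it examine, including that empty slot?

2

523: h=3 → slot 3
716: h=1 → slot 1
698: h=9 → slot 9
514: h=7 → slot 7
675: h=12 → slot 12
865: h=7, probe 7,8 → slot 8
748: h=7, probe 7,8,11 → slot 11
Table: [—, 716, —, 523, —, —, —, 514, 865, 698, —, 748, 675]
Lookup 87: h=9, probe 9,10 → slot 10 empty, not found.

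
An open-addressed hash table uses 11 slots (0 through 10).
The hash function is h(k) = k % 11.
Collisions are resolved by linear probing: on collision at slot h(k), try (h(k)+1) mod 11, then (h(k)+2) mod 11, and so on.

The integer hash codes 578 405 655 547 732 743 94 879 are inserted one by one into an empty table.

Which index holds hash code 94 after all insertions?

1

578 hashes to 6; slot 6 is free → place at 6.
405 hashes to 9; slot 9 is free → place at 9.
655 hashes to 6; 6 taken → place at 7.
547 hashes to 8; slot 8 is free → place at 8.
732 hashes to 6; 6,7,8,9 taken → place at 10.
743 hashes to 6; 6,7,8,9,10 taken → place at 0.
94 hashes to 6; 6,7,8,9,10,0 taken → place at 1.
879 hashes to 10; 10,0,1 taken → place at 2.
Table: [743, 94, 879, _, _, _, 578, 655, 547, 405, 732]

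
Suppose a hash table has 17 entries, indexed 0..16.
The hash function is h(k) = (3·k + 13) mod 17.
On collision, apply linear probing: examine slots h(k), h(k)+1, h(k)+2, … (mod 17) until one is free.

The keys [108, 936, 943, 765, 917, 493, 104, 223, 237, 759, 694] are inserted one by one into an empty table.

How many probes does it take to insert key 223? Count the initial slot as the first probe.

108: h=14 -> slot 14
936: h=16 -> slot 16
943: h=3 -> slot 3
765: h=13 -> slot 13
917: h=10 -> slot 10
493: h=13, probe 13,14,15 -> slot 15
104: h=2 -> slot 2
223: h=2, probe 2,3,4 -> slot 4
237: h=10, probe 10,11 -> slot 11
759: h=12 -> slot 12
694: h=4, probe 4,5 -> slot 5
Table: [∅, ∅, 104, 943, 223, 694, ∅, ∅, ∅, ∅, 917, 237, 759, 765, 108, 493, 936]

3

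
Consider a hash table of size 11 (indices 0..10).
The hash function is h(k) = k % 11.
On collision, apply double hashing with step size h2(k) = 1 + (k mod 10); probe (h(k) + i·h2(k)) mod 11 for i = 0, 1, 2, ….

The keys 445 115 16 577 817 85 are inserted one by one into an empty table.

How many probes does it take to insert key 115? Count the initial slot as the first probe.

2

445 hashes to 5; slot 5 is free => place at 5.
115 hashes to 5, h2=6; 5 taken => place at 0.
16 hashes to 5, h2=7; 5 taken => place at 1.
577 hashes to 5, h2=8; 5 taken => place at 2.
817 hashes to 3; slot 3 is free => place at 3.
85 hashes to 8; slot 8 is free => place at 8.
Table: [115, 16, 577, 817, —, 445, —, —, 85, —, —]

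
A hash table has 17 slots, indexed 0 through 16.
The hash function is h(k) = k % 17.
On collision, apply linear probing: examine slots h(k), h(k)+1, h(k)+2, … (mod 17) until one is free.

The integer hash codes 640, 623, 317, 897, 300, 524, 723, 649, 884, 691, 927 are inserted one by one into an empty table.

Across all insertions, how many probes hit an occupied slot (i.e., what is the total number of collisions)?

18

640 hashes to 11; slot 11 is free => place at 11.
623 hashes to 11; 11 taken => place at 12.
317 hashes to 11; 11,12 taken => place at 13.
897 hashes to 13; 13 taken => place at 14.
300 hashes to 11; 11,12,13,14 taken => place at 15.
524 hashes to 14; 14,15 taken => place at 16.
723 hashes to 9; slot 9 is free => place at 9.
649 hashes to 3; slot 3 is free => place at 3.
884 hashes to 0; slot 0 is free => place at 0.
691 hashes to 11; 11,12,13,14,15,16,0 taken => place at 1.
927 hashes to 9; 9 taken => place at 10.
Table: [884, 691, -, 649, -, -, -, -, -, 723, 927, 640, 623, 317, 897, 300, 524]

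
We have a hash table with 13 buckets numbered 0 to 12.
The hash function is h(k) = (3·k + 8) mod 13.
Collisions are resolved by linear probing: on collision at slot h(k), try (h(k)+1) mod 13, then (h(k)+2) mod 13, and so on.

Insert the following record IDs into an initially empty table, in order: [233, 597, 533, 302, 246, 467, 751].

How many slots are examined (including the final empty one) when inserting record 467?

233: h=5 -> slot 5
597: h=5, probe 5,6 -> slot 6
533: h=8 -> slot 8
302: h=4 -> slot 4
246: h=5, probe 5,6,7 -> slot 7
467: h=5, probe 5,6,7,8,9 -> slot 9
751: h=12 -> slot 12
Table: [∅, ∅, ∅, ∅, 302, 233, 597, 246, 533, 467, ∅, ∅, 751]

5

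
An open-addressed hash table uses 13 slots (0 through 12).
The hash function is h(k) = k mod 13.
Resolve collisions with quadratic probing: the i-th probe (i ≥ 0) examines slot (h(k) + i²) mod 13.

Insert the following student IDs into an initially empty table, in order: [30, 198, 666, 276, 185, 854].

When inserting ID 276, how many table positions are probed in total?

Insert 30: h=4, slot 4 empty → index 4.
Insert 198: h=3, slot 3 empty → index 3.
Insert 666: h=3, slots 3,4 occupied → index 7.
Insert 276: h=3, slots 3,4,7 occupied → index 12.
Insert 185: h=3, slots 3,4,7,12 occupied → index 6.
Insert 854: h=9, slot 9 empty → index 9.
Table: [_, _, _, 198, 30, _, 185, 666, _, 854, _, _, 276]

4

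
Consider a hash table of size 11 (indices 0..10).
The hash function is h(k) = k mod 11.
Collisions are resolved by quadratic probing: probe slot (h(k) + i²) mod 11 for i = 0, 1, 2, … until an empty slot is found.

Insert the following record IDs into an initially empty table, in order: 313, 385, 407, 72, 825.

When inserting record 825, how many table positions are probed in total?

313 hashes to 5; slot 5 is free -> place at 5.
385 hashes to 0; slot 0 is free -> place at 0.
407 hashes to 0; 0 taken -> place at 1.
72 hashes to 6; slot 6 is free -> place at 6.
825 hashes to 0; 0,1 taken -> place at 4.
Table: [385, 407, —, —, 825, 313, 72, —, —, —, —]

3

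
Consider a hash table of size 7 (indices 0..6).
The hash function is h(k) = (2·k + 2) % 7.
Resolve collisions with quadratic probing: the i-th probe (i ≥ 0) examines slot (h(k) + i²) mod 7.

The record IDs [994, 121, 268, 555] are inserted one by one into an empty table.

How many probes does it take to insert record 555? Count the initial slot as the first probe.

3

994: h=2 => slot 2
121: h=6 => slot 6
268: h=6, probe 6,0 => slot 0
555: h=6, probe 6,0,3 => slot 3
Table: [268, _, 994, 555, _, _, 121]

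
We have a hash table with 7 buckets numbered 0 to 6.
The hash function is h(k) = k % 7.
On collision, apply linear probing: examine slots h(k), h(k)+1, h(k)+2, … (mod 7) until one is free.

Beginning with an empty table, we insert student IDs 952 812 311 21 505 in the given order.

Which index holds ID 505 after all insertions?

Insert 952: h=0, slot 0 empty => index 0.
Insert 812: h=0, slot 0 occupied => index 1.
Insert 311: h=3, slot 3 empty => index 3.
Insert 21: h=0, slots 0,1 occupied => index 2.
Insert 505: h=1, slots 1,2,3 occupied => index 4.
Table: [952, 812, 21, 311, 505, —, —]

4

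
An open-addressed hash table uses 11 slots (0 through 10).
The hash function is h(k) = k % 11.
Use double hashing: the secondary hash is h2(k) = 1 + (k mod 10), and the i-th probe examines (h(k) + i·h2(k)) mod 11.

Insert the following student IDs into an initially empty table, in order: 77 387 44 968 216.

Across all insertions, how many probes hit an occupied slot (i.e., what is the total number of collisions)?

2

77: h=0 -> slot 0
387: h=2 -> slot 2
44: h=0, h2=5, probe 0,5 -> slot 5
968: h=0, h2=9, probe 0,9 -> slot 9
216: h=7 -> slot 7
Table: [77, -, 387, -, -, 44, -, 216, -, 968, -]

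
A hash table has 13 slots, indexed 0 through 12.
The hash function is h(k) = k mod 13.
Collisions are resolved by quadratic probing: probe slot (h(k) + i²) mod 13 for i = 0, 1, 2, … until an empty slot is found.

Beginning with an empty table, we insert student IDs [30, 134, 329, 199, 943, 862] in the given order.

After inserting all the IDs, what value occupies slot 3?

862

Insert 30: h=4, slot 4 empty => index 4.
Insert 134: h=4, slot 4 occupied => index 5.
Insert 329: h=4, slots 4,5 occupied => index 8.
Insert 199: h=4, slots 4,5,8 occupied => index 0.
Insert 943: h=7, slot 7 empty => index 7.
Insert 862: h=4, slots 4,5,8,0,7 occupied => index 3.
Table: [199, _, _, 862, 30, 134, _, 943, 329, _, _, _, _]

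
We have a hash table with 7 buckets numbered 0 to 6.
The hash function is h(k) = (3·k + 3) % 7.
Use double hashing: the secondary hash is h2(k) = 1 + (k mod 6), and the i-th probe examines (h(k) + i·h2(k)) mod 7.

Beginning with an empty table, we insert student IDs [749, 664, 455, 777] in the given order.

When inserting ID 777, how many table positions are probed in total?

3

749: h=3 => slot 3
664: h=0 => slot 0
455: h=3, h2=6, probe 3,2 => slot 2
777: h=3, h2=4, probe 3,0,4 => slot 4
Table: [664, ., 455, 749, 777, ., .]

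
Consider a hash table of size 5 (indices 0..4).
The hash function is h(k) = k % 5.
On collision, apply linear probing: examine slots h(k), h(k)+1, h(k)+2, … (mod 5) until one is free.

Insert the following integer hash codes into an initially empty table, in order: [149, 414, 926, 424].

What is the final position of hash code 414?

0

149 hashes to 4; slot 4 is free → place at 4.
414 hashes to 4; 4 taken → place at 0.
926 hashes to 1; slot 1 is free → place at 1.
424 hashes to 4; 4,0,1 taken → place at 2.
Table: [414, 926, 424, —, 149]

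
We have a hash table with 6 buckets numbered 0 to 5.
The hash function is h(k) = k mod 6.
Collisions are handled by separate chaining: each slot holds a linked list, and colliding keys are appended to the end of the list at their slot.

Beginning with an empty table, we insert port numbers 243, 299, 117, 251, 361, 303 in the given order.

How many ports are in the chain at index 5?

2

243 → bucket 3
299 → bucket 5
117 → bucket 3 (collision)
251 → bucket 5 (collision)
361 → bucket 1
303 → bucket 3 (collision)
Final buckets:
0: ∅
1: 361
2: ∅
3: 243 -> 117 -> 303
4: ∅
5: 299 -> 251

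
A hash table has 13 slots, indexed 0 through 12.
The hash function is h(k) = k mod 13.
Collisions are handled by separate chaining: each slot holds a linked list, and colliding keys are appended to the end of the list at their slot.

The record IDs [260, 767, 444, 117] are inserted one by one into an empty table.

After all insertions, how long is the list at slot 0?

3

260 → bucket 0
767 → bucket 0 (collision)
444 → bucket 2
117 → bucket 0 (collision)
Final buckets:
0: 260 -> 767 -> 117
1: .
2: 444
3: .
4: .
5: .
6: .
7: .
8: .
9: .
10: .
11: .
12: .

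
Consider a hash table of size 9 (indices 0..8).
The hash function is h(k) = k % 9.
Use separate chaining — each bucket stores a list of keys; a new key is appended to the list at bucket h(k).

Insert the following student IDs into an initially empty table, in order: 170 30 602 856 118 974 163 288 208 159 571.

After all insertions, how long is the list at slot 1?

4

170 → bucket 8
30 → bucket 3
602 → bucket 8 (collision)
856 → bucket 1
118 → bucket 1 (collision)
974 → bucket 2
163 → bucket 1 (collision)
288 → bucket 0
208 → bucket 1 (collision)
159 → bucket 6
571 → bucket 4
Final buckets:
0: 288
1: 856 -> 118 -> 163 -> 208
2: 974
3: 30
4: 571
5: .
6: 159
7: .
8: 170 -> 602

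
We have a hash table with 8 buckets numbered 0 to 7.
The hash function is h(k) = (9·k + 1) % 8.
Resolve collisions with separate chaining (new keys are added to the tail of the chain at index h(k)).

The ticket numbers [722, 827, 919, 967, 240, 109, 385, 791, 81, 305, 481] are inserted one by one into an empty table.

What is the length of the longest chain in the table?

Insert 722: h=3, bucket 3 empty -> new chain.
Insert 827: h=4, bucket 4 empty -> new chain.
Insert 919: h=0, bucket 0 empty -> new chain.
Insert 967: h=0, bucket 0 nonempty -> append to chain.
Insert 240: h=1, bucket 1 empty -> new chain.
Insert 109: h=6, bucket 6 empty -> new chain.
Insert 385: h=2, bucket 2 empty -> new chain.
Insert 791: h=0, bucket 0 nonempty -> append to chain.
Insert 81: h=2, bucket 2 nonempty -> append to chain.
Insert 305: h=2, bucket 2 nonempty -> append to chain.
Insert 481: h=2, bucket 2 nonempty -> append to chain.
Final buckets:
0: 919 -> 967 -> 791
1: 240
2: 385 -> 81 -> 305 -> 481
3: 722
4: 827
5: -
6: 109
7: -

4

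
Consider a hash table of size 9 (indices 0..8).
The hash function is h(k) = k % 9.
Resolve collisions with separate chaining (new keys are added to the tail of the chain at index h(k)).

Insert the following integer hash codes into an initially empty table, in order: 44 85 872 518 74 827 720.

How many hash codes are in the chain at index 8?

44 -> bucket 8
85 -> bucket 4
872 -> bucket 8 (collision)
518 -> bucket 5
74 -> bucket 2
827 -> bucket 8 (collision)
720 -> bucket 0
Final buckets:
0: 720
1: ∅
2: 74
3: ∅
4: 85
5: 518
6: ∅
7: ∅
8: 44 -> 872 -> 827

3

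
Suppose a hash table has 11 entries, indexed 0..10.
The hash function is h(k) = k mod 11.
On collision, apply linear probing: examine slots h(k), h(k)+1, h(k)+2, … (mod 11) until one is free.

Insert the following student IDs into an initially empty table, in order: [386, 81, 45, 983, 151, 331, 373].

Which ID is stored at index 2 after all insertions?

45

Insert 386: h=1, slot 1 empty → index 1.
Insert 81: h=4, slot 4 empty → index 4.
Insert 45: h=1, slot 1 occupied → index 2.
Insert 983: h=4, slot 4 occupied → index 5.
Insert 151: h=8, slot 8 empty → index 8.
Insert 331: h=1, slots 1,2 occupied → index 3.
Insert 373: h=10, slot 10 empty → index 10.
Table: [_, 386, 45, 331, 81, 983, _, _, 151, _, 373]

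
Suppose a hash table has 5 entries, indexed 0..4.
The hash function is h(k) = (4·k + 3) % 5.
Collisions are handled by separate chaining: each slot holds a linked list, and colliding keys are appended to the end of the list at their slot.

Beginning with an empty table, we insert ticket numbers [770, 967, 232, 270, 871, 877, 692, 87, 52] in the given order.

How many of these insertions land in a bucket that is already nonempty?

6

770 → bucket 3
967 → bucket 1
232 → bucket 1 (collision)
270 → bucket 3 (collision)
871 → bucket 2
877 → bucket 1 (collision)
692 → bucket 1 (collision)
87 → bucket 1 (collision)
52 → bucket 1 (collision)
Final buckets:
0: ∅
1: 967 -> 232 -> 877 -> 692 -> 87 -> 52
2: 871
3: 770 -> 270
4: ∅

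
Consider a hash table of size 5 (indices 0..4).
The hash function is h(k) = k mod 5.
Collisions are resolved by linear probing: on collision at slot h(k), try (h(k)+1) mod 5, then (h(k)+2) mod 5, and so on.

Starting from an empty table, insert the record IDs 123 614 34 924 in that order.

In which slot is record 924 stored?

1

123: h=3 → slot 3
614: h=4 → slot 4
34: h=4, probe 4,0 → slot 0
924: h=4, probe 4,0,1 → slot 1
Table: [34, 924, —, 123, 614]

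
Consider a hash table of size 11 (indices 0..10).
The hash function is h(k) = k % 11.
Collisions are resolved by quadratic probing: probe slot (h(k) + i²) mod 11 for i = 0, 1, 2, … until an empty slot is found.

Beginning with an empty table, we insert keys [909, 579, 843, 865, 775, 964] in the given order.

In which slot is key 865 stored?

909: h=7 → slot 7
579: h=7, probe 7,8 → slot 8
843: h=7, probe 7,8,0 → slot 0
865: h=7, probe 7,8,0,5 → slot 5
775: h=5, probe 5,6 → slot 6
964: h=7, probe 7,8,0,5,1 → slot 1
Table: [843, 964, _, _, _, 865, 775, 909, 579, _, _]

5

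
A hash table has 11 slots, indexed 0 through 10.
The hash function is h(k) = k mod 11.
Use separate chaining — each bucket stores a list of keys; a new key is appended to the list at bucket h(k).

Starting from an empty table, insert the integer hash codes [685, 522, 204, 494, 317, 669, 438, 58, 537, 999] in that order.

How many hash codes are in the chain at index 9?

685 -> bucket 3
522 -> bucket 5
204 -> bucket 6
494 -> bucket 10
317 -> bucket 9
669 -> bucket 9 (collision)
438 -> bucket 9 (collision)
58 -> bucket 3 (collision)
537 -> bucket 9 (collision)
999 -> bucket 9 (collision)
Final buckets:
0: .
1: .
2: .
3: 685 -> 58
4: .
5: 522
6: 204
7: .
8: .
9: 317 -> 669 -> 438 -> 537 -> 999
10: 494

5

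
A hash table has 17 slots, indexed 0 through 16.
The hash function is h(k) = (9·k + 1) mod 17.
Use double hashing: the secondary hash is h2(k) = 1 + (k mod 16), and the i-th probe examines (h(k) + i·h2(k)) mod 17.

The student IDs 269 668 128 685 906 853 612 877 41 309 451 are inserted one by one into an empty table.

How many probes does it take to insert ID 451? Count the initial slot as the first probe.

Insert 269: h=8, slot 8 empty -> index 8.
Insert 668: h=12, slot 12 empty -> index 12.
Insert 128: h=14, slot 14 empty -> index 14.
Insert 685: h=12, h2=14, slot 12 occupied -> index 9.
Insert 906: h=12, h2=11, slot 12 occupied -> index 6.
Insert 853: h=11, slot 11 empty -> index 11.
Insert 612: h=1, slot 1 empty -> index 1.
Insert 877: h=6, h2=14, slot 6 occupied -> index 3.
Insert 41: h=13, slot 13 empty -> index 13.
Insert 309: h=11, h2=6, slot 11 occupied -> index 0.
Insert 451: h=14, h2=4, slots 14,1 occupied -> index 5.
Table: [309, 612, —, 877, —, 451, 906, —, 269, 685, —, 853, 668, 41, 128, —, —]

3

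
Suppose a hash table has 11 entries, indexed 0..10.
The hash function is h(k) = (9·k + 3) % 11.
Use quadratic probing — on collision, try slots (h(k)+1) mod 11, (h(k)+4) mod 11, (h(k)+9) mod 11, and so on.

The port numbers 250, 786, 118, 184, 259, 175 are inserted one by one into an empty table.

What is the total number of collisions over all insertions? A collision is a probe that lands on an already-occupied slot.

4

250 hashes to 9; slot 9 is free → place at 9.
786 hashes to 4; slot 4 is free → place at 4.
118 hashes to 9; 9 taken → place at 10.
184 hashes to 9; 9,10 taken → place at 2.
259 hashes to 2; 2 taken → place at 3.
175 hashes to 5; slot 5 is free → place at 5.
Table: [∅, ∅, 184, 259, 786, 175, ∅, ∅, ∅, 250, 118]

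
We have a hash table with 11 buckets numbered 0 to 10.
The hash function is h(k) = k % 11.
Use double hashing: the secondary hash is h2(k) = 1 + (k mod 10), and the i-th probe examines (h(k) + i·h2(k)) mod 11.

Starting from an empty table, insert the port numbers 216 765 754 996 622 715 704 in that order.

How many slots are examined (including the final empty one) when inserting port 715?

3

216 hashes to 7; slot 7 is free -> place at 7.
765 hashes to 6; slot 6 is free -> place at 6.
754 hashes to 6, h2=5; 6 taken -> place at 0.
996 hashes to 6, h2=7; 6 taken -> place at 2.
622 hashes to 6, h2=3; 6 taken -> place at 9.
715 hashes to 0, h2=6; 0,6 taken -> place at 1.
704 hashes to 0, h2=5; 0 taken -> place at 5.
Table: [754, 715, 996, —, —, 704, 765, 216, —, 622, —]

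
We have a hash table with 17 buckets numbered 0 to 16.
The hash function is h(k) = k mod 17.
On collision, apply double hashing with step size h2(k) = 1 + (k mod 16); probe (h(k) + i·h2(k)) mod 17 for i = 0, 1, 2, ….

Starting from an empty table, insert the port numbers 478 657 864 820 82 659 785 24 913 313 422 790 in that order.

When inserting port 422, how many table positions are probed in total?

478: h=2 => slot 2
657: h=11 => slot 11
864: h=14 => slot 14
820: h=4 => slot 4
82: h=14, h2=3, probe 14,0 => slot 0
659: h=13 => slot 13
785: h=3 => slot 3
24: h=7 => slot 7
913: h=12 => slot 12
313: h=7, h2=10, probe 7,0,10 => slot 10
422: h=14, h2=7, probe 14,4,11,1 => slot 1
790: h=8 => slot 8
Table: [82, 422, 478, 785, 820, ., ., 24, 790, ., 313, 657, 913, 659, 864, ., .]

4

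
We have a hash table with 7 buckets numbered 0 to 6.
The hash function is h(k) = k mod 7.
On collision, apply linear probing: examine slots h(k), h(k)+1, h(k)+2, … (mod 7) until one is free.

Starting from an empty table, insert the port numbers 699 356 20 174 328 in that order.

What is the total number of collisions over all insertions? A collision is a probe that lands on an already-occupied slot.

10

Insert 699: h=6, slot 6 empty → index 6.
Insert 356: h=6, slot 6 occupied → index 0.
Insert 20: h=6, slots 6,0 occupied → index 1.
Insert 174: h=6, slots 6,0,1 occupied → index 2.
Insert 328: h=6, slots 6,0,1,2 occupied → index 3.
Table: [356, 20, 174, 328, -, -, 699]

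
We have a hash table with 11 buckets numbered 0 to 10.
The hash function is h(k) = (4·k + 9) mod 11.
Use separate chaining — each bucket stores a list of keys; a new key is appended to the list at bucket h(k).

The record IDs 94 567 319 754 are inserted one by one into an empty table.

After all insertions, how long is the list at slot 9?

1

94 → bucket 0
567 → bucket 0 (collision)
319 → bucket 9
754 → bucket 0 (collision)
Final buckets:
0: 94 -> 567 -> 754
1: _
2: _
3: _
4: _
5: _
6: _
7: _
8: _
9: 319
10: _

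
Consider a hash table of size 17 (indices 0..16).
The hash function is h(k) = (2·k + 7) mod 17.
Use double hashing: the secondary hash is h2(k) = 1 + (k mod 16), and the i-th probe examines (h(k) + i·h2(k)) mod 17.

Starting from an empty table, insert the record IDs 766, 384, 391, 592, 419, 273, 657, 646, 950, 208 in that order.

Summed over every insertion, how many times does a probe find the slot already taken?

4

766: h=9 => slot 9
384: h=10 => slot 10
391: h=7 => slot 7
592: h=1 => slot 1
419: h=12 => slot 12
273: h=9, h2=2, probe 9,11 => slot 11
657: h=12, h2=2, probe 12,14 => slot 14
646: h=7, h2=7, probe 7,14,4 => slot 4
950: h=3 => slot 3
208: h=15 => slot 15
Table: [∅, 592, ∅, 950, 646, ∅, ∅, 391, ∅, 766, 384, 273, 419, ∅, 657, 208, ∅]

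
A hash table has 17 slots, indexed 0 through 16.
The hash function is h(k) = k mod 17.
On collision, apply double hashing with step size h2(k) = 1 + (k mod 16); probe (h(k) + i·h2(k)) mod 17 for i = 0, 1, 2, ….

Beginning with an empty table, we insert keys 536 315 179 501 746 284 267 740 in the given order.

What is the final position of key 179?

13

Insert 536: h=9, slot 9 empty => index 9.
Insert 315: h=9, h2=12, slot 9 occupied => index 4.
Insert 179: h=9, h2=4, slot 9 occupied => index 13.
Insert 501: h=8, slot 8 empty => index 8.
Insert 746: h=15, slot 15 empty => index 15.
Insert 284: h=12, slot 12 empty => index 12.
Insert 267: h=12, h2=12, slot 12 occupied => index 7.
Insert 740: h=9, h2=5, slot 9 occupied => index 14.
Table: [∅, ∅, ∅, ∅, 315, ∅, ∅, 267, 501, 536, ∅, ∅, 284, 179, 740, 746, ∅]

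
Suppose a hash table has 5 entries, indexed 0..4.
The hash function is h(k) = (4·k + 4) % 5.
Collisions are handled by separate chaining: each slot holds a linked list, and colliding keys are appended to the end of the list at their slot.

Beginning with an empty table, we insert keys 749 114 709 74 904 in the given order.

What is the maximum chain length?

749 → bucket 0
114 → bucket 0 (collision)
709 → bucket 0 (collision)
74 → bucket 0 (collision)
904 → bucket 0 (collision)
Final buckets:
0: 749 -> 114 -> 709 -> 74 -> 904
1: —
2: —
3: —
4: —

5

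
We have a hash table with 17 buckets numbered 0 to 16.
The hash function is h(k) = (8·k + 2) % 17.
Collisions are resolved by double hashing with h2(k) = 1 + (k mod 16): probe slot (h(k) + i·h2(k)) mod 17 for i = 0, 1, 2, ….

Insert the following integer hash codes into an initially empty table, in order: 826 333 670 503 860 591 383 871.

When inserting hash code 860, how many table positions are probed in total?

826: h=14 => slot 14
333: h=14, h2=14, probe 14,11 => slot 11
670: h=7 => slot 7
503: h=14, h2=8, probe 14,5 => slot 5
860: h=14, h2=13, probe 14,10 => slot 10
591: h=4 => slot 4
383: h=6 => slot 6
871: h=0 => slot 0
Table: [871, _, _, _, 591, 503, 383, 670, _, _, 860, 333, _, _, 826, _, _]

2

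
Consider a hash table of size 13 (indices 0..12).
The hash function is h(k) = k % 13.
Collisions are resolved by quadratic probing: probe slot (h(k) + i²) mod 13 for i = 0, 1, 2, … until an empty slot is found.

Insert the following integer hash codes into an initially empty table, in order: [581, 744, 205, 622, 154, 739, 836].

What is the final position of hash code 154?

12

581: h=9 -> slot 9
744: h=3 -> slot 3
205: h=10 -> slot 10
622: h=11 -> slot 11
154: h=11, probe 11,12 -> slot 12
739: h=11, probe 11,12,2 -> slot 2
836: h=4 -> slot 4
Table: [—, —, 739, 744, 836, —, —, —, —, 581, 205, 622, 154]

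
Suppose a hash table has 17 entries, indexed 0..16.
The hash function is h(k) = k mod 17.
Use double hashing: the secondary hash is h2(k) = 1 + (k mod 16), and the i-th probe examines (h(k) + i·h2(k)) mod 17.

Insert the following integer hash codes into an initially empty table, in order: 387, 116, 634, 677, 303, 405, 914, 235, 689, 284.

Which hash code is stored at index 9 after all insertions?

387: h=13 → slot 13
116: h=14 → slot 14
634: h=5 → slot 5
677: h=14, h2=6, probe 14,3 → slot 3
303: h=14, h2=16, probe 14,13,12 → slot 12
405: h=14, h2=6, probe 14,3,9 → slot 9
914: h=13, h2=3, probe 13,16 → slot 16
235: h=14, h2=12, probe 14,9,4 → slot 4
689: h=9, h2=2, probe 9,11 → slot 11
284: h=12, h2=13, probe 12,8 → slot 8
Table: [—, —, —, 677, 235, 634, —, —, 284, 405, —, 689, 303, 387, 116, —, 914]

405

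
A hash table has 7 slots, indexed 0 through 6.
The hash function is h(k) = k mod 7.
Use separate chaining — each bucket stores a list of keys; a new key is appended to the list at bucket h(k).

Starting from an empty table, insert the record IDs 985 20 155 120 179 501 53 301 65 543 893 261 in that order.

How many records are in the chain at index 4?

5

985 -> bucket 5
20 -> bucket 6
155 -> bucket 1
120 -> bucket 1 (collision)
179 -> bucket 4
501 -> bucket 4 (collision)
53 -> bucket 4 (collision)
301 -> bucket 0
65 -> bucket 2
543 -> bucket 4 (collision)
893 -> bucket 4 (collision)
261 -> bucket 2 (collision)
Final buckets:
0: 301
1: 155 -> 120
2: 65 -> 261
3: _
4: 179 -> 501 -> 53 -> 543 -> 893
5: 985
6: 20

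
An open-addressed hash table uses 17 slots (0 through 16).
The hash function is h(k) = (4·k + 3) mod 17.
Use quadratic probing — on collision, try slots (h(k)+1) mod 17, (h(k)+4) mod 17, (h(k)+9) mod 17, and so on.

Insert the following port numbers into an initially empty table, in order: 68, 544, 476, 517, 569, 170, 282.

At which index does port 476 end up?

68 hashes to 3; slot 3 is free → place at 3.
544 hashes to 3; 3 taken → place at 4.
476 hashes to 3; 3,4 taken → place at 7.
517 hashes to 14; slot 14 is free → place at 14.
569 hashes to 1; slot 1 is free → place at 1.
170 hashes to 3; 3,4,7 taken → place at 12.
282 hashes to 9; slot 9 is free → place at 9.
Table: [_, 569, _, 68, 544, _, _, 476, _, 282, _, _, 170, _, 517, _, _]

7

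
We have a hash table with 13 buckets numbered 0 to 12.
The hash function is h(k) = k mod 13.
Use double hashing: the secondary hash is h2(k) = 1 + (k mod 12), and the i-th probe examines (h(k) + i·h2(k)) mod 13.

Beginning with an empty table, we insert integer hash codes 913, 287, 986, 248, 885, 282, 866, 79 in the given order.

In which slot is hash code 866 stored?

Insert 913: h=3, slot 3 empty -> index 3.
Insert 287: h=1, slot 1 empty -> index 1.
Insert 986: h=11, slot 11 empty -> index 11.
Insert 248: h=1, h2=9, slot 1 occupied -> index 10.
Insert 885: h=1, h2=10, slots 1,11 occupied -> index 8.
Insert 282: h=9, slot 9 empty -> index 9.
Insert 866: h=8, h2=3, slots 8,11,1 occupied -> index 4.
Insert 79: h=1, h2=8, slots 1,9,4 occupied -> index 12.
Table: [_, 287, _, 913, 866, _, _, _, 885, 282, 248, 986, 79]

4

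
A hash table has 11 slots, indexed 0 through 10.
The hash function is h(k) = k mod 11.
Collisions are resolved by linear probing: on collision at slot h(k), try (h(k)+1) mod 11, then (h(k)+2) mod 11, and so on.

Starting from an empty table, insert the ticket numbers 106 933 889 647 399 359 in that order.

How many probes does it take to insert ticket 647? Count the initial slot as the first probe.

3

106: h=7 -> slot 7
933: h=9 -> slot 9
889: h=9, probe 9,10 -> slot 10
647: h=9, probe 9,10,0 -> slot 0
399: h=3 -> slot 3
359: h=7, probe 7,8 -> slot 8
Table: [647, -, -, 399, -, -, -, 106, 359, 933, 889]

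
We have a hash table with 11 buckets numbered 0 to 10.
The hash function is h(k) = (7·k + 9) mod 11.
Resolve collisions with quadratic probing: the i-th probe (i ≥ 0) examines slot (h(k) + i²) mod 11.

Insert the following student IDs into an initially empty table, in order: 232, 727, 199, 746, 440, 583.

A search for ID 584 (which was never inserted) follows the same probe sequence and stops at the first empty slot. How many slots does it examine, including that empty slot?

Insert 232: h=5, slot 5 empty => index 5.
Insert 727: h=5, slot 5 occupied => index 6.
Insert 199: h=5, slots 5,6 occupied => index 9.
Insert 746: h=6, slot 6 occupied => index 7.
Insert 440: h=9, slot 9 occupied => index 10.
Insert 583: h=9, slots 9,10 occupied => index 2.
Table: [—, —, 583, —, —, 232, 727, 746, —, 199, 440]
Lookup 584: h=5, probe 5,6,9,3 → slot 3 empty, not found.

4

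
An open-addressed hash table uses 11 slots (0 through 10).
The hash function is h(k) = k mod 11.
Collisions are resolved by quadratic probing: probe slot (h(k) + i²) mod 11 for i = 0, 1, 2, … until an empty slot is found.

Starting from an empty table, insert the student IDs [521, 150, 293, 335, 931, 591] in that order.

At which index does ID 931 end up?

521: h=4 -> slot 4
150: h=7 -> slot 7
293: h=7, probe 7,8 -> slot 8
335: h=5 -> slot 5
931: h=7, probe 7,8,0 -> slot 0
591: h=8, probe 8,9 -> slot 9
Table: [931, —, —, —, 521, 335, —, 150, 293, 591, —]

0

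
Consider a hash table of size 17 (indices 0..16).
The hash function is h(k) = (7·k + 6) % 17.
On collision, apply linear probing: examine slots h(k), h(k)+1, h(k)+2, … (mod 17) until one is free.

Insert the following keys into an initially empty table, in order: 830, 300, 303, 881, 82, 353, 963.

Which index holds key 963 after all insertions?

830: h=2 => slot 2
300: h=15 => slot 15
303: h=2, probe 2,3 => slot 3
881: h=2, probe 2,3,4 => slot 4
82: h=2, probe 2,3,4,5 => slot 5
353: h=12 => slot 12
963: h=15, probe 15,16 => slot 16
Table: [_, _, 830, 303, 881, 82, _, _, _, _, _, _, 353, _, _, 300, 963]

16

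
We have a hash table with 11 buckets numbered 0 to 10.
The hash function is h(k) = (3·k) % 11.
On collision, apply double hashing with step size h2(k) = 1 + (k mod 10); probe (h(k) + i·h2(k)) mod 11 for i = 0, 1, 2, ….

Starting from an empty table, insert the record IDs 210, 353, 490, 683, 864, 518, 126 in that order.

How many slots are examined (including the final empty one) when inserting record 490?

2

210: h=3 → slot 3
353: h=3, h2=4, probe 3,7 → slot 7
490: h=7, h2=1, probe 7,8 → slot 8
683: h=3, h2=4, probe 3,7,0 → slot 0
864: h=7, h2=5, probe 7,1 → slot 1
518: h=3, h2=9, probe 3,1,10 → slot 10
126: h=4 → slot 4
Table: [683, 864, ., 210, 126, ., ., 353, 490, ., 518]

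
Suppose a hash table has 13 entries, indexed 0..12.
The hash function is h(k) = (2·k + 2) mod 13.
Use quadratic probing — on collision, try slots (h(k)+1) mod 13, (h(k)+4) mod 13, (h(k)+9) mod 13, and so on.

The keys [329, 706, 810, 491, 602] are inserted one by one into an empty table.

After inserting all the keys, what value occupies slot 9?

491

329: h=10 -> slot 10
706: h=10, probe 10,11 -> slot 11
810: h=10, probe 10,11,1 -> slot 1
491: h=9 -> slot 9
602: h=10, probe 10,11,1,6 -> slot 6
Table: [., 810, ., ., ., ., 602, ., ., 491, 329, 706, .]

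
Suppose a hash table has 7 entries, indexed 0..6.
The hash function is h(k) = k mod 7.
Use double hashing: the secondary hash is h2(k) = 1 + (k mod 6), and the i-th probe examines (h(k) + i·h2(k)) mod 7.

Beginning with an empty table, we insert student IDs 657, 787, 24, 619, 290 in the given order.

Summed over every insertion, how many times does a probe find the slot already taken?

657: h=6 -> slot 6
787: h=3 -> slot 3
24: h=3, h2=1, probe 3,4 -> slot 4
619: h=3, h2=2, probe 3,5 -> slot 5
290: h=3, h2=3, probe 3,6,2 -> slot 2
Table: [—, —, 290, 787, 24, 619, 657]

4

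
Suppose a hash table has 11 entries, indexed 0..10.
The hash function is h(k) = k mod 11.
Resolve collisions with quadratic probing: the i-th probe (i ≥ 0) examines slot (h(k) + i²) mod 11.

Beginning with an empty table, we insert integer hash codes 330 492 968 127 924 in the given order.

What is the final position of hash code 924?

4

330: h=0 → slot 0
492: h=8 → slot 8
968: h=0, probe 0,1 → slot 1
127: h=6 → slot 6
924: h=0, probe 0,1,4 → slot 4
Table: [330, 968, ., ., 924, ., 127, ., 492, ., .]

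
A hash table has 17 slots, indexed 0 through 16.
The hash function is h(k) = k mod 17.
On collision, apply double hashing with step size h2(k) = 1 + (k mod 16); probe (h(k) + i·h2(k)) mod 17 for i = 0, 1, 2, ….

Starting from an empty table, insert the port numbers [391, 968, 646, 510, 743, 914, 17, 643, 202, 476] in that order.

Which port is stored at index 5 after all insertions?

391 hashes to 0; slot 0 is free => place at 0.
968 hashes to 16; slot 16 is free => place at 16.
646 hashes to 0, h2=7; 0 taken => place at 7.
510 hashes to 0, h2=15; 0 taken => place at 15.
743 hashes to 12; slot 12 is free => place at 12.
914 hashes to 13; slot 13 is free => place at 13.
17 hashes to 0, h2=2; 0 taken => place at 2.
643 hashes to 14; slot 14 is free => place at 14.
202 hashes to 15, h2=11; 15 taken => place at 9.
476 hashes to 0, h2=13; 0,13,9 taken => place at 5.
Table: [391, -, 17, -, -, 476, -, 646, -, 202, -, -, 743, 914, 643, 510, 968]

476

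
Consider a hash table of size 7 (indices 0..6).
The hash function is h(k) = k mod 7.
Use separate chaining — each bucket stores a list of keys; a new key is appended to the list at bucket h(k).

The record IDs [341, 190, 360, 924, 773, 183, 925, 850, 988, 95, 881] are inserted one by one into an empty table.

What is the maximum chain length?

Insert 341: h=5, bucket 5 empty -> new chain.
Insert 190: h=1, bucket 1 empty -> new chain.
Insert 360: h=3, bucket 3 empty -> new chain.
Insert 924: h=0, bucket 0 empty -> new chain.
Insert 773: h=3, bucket 3 nonempty -> append to chain.
Insert 183: h=1, bucket 1 nonempty -> append to chain.
Insert 925: h=1, bucket 1 nonempty -> append to chain.
Insert 850: h=3, bucket 3 nonempty -> append to chain.
Insert 988: h=1, bucket 1 nonempty -> append to chain.
Insert 95: h=4, bucket 4 empty -> new chain.
Insert 881: h=6, bucket 6 empty -> new chain.
Final buckets:
0: 924
1: 190 -> 183 -> 925 -> 988
2: -
3: 360 -> 773 -> 850
4: 95
5: 341
6: 881

4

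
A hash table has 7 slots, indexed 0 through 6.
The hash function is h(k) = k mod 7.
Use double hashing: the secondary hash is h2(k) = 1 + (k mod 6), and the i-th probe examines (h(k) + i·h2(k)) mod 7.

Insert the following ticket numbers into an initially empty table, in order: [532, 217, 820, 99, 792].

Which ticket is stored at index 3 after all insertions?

792

Insert 532: h=0, slot 0 empty → index 0.
Insert 217: h=0, h2=2, slot 0 occupied → index 2.
Insert 820: h=1, slot 1 empty → index 1.
Insert 99: h=1, h2=4, slot 1 occupied → index 5.
Insert 792: h=1, h2=1, slots 1,2 occupied → index 3.
Table: [532, 820, 217, 792, ., 99, .]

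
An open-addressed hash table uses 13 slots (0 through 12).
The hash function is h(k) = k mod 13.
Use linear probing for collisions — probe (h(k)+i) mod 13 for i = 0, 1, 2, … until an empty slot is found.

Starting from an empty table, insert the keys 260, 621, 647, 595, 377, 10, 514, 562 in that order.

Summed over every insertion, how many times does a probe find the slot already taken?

9

Insert 260: h=0, slot 0 empty -> index 0.
Insert 621: h=10, slot 10 empty -> index 10.
Insert 647: h=10, slot 10 occupied -> index 11.
Insert 595: h=10, slots 10,11 occupied -> index 12.
Insert 377: h=0, slot 0 occupied -> index 1.
Insert 10: h=10, slots 10,11,12,0,1 occupied -> index 2.
Insert 514: h=7, slot 7 empty -> index 7.
Insert 562: h=3, slot 3 empty -> index 3.
Table: [260, 377, 10, 562, ., ., ., 514, ., ., 621, 647, 595]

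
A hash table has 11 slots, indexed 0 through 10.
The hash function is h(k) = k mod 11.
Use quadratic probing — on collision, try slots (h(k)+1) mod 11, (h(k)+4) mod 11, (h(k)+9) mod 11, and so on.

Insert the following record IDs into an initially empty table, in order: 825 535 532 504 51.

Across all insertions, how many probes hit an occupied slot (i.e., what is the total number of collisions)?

825 hashes to 0; slot 0 is free => place at 0.
535 hashes to 7; slot 7 is free => place at 7.
532 hashes to 4; slot 4 is free => place at 4.
504 hashes to 9; slot 9 is free => place at 9.
51 hashes to 7; 7 taken => place at 8.
Table: [825, —, —, —, 532, —, —, 535, 51, 504, —]

1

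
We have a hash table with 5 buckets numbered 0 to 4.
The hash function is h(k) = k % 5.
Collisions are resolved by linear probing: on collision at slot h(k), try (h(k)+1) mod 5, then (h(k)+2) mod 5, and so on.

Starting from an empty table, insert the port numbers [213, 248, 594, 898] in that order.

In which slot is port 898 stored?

1

213: h=3 → slot 3
248: h=3, probe 3,4 → slot 4
594: h=4, probe 4,0 → slot 0
898: h=3, probe 3,4,0,1 → slot 1
Table: [594, 898, _, 213, 248]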